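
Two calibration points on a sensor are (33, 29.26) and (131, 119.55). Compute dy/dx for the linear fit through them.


slope = (y2 - y1) / (x2 - x1)
= (119.55 - 29.26) / (131 - 33)
= 90.2900 / 98
= 0.9213

0.9213


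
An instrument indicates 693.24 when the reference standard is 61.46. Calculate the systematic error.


Systematic error = measured - true
= 693.24 - 61.46
= 631.7800

631.7800


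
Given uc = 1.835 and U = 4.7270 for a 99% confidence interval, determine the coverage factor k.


k = U / uc
k = 4.7270 / 1.835
k = 2.576

2.576


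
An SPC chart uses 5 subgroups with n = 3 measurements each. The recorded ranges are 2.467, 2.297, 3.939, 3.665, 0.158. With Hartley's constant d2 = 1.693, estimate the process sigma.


R_bar = (2.467 + 2.297 + 3.939 + 3.665 + 0.158) / 5
R_bar = 12.526 / 5 = 2.5052
sigma_hat = R_bar / d2 = 2.5052 / 1.693 = 1.4797

1.4797


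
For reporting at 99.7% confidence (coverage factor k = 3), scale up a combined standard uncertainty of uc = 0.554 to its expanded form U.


U = k * uc
U = 3 * 0.554
U = 1.6620

1.6620


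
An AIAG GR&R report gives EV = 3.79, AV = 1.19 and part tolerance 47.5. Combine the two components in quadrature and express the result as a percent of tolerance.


GRR = sqrt(EV^2 + AV^2) = sqrt(3.79^2 + 1.19^2) = 3.97243
%GRR = GRR / tol * 100 = 3.97243 / 47.5 * 100
%GRR = 8.3630

8.3630


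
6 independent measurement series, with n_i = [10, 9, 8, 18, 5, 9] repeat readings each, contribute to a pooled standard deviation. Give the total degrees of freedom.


nu = sum_i (n_i - 1)
nu = ((10 - 1) + (9 - 1) + (8 - 1) + (18 - 1) + (5 - 1) + (9 - 1))
nu = 9 + 8 + 7 + 17 + 4 + 8
nu = 53

53


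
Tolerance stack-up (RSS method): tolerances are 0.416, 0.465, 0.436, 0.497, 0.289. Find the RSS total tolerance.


RSS = sqrt(0.416^2 + 0.465^2 + 0.436^2 + 0.497^2 + 0.289^2)
= sqrt(0.909907)
= 0.9539

0.9539


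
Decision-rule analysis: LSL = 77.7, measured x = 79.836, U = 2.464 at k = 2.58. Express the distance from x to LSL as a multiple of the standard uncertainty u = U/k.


u = U / k = 2.464 / 2.58 = 0.95503876
margin = |LSL - x| = |77.7 - 79.836| = 2.136
z = margin / u = 2.136 / 0.95503876
z = 2.2366

2.2366


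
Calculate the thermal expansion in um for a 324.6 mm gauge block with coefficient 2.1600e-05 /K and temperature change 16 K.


dL = L * alpha * dT
= 324.6 * 2.1600e-05 * 16
= 0.1121818 mm
dL_um = 0.1121818 * 1000 = 112.1818 um

112.1818


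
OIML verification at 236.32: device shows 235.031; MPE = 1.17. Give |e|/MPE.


e = indication - reference = 235.031 - 236.32 = -1.2890
|e| = 1.2890
ratio = |e| / MPE = 1.2890 / 1.17
ratio = 1.1017

1.1017


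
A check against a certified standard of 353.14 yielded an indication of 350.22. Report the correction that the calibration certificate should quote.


Correction = standard - reading
= 353.14 - 350.22
= 2.9200

2.9200


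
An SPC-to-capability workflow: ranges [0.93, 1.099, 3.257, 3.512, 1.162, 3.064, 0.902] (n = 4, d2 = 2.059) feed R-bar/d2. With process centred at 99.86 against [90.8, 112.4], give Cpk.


R_bar = (0.93 + 1.099 + 3.257 + 3.512 + 1.162 + 3.064 + 0.902) / 7 = 1.9894286
sigma = R_bar / d2 = 1.9894286 / 2.059 = 0.96621107
Cp = (USL - LSL)/(6*sigma) = (112.4 - 90.8)/(6*0.96621107) = 3.7259
Cpu = (112.4 - 99.86)/(3*0.96621107) = 4.3262
Cpl = (99.86 - 90.8)/(3*0.96621107) = 3.1256
Cpk = min(Cpu, Cpl) = 3.1256

3.1256


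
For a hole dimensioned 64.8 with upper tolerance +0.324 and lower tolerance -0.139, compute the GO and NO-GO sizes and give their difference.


GO = nominal - lower_tol (smallest hole = maximum material condition)
GO = 64.8 - 0.139 = 64.661
NO-GO = nominal + upper_tol (largest hole = least material condition)
NO-GO = 64.8 + 0.324 = 65.124
spread = NO-GO - GO = 65.124 - 64.661 = 0.4630

0.4630


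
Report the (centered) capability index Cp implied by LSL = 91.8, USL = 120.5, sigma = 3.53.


Cp = (USL - LSL) / (6 * sigma)
= (120.5 - 91.8) / (6 * 3.53)
= 28.7000 / 21.1800
= 1.3551

1.3551


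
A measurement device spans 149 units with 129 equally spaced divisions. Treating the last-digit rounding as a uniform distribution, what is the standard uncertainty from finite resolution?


resolution = range / divisions
resolution = 149 / 129 = 1.1550388
u_res = resolution / (2*sqrt(3))
u_res = 1.1550388 / 3.4641016
u_res = 0.3334

0.3334


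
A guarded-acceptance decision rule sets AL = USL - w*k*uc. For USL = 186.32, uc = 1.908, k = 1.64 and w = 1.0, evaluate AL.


U = k * uc = 1.64 * 1.908 = 3.12912
guard band g = w * U = 1.0 * 3.12912 = 3.12912
AL = USL - g = 186.32 - 3.12912
AL = 183.1909

183.1909


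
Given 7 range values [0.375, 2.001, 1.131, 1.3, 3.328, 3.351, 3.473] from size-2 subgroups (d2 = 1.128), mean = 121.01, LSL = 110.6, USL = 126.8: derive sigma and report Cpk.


R_bar = (0.375 + 2.001 + 1.131 + 1.3 + 3.328 + 3.351 + 3.473) / 7 = 2.137
sigma = R_bar / d2 = 2.137 / 1.128 = 1.8945035
Cp = (USL - LSL)/(6*sigma) = (126.8 - 110.6)/(6*1.8945035) = 1.4252
Cpu = (126.8 - 121.01)/(3*1.8945035) = 1.0187
Cpl = (121.01 - 110.6)/(3*1.8945035) = 1.8316
Cpk = min(Cpu, Cpl) = 1.0187

1.0187


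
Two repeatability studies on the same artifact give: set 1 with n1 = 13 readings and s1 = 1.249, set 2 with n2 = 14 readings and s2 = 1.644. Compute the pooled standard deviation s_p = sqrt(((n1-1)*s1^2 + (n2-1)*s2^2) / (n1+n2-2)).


s_p = sqrt(((n1-1)*s1^2 + (n2-1)*s2^2) / (n1+n2-2))
numerator = (13-1)*1.249^2 + (14-1)*1.644^2 = 18.720012 + 35.135568 = 53.85558
denominator = 13 + 14 - 2 = 25
s_p^2 = 53.85558 / 25 = 2.1542232
s_p = sqrt(2.1542232) = 1.4677

1.4677


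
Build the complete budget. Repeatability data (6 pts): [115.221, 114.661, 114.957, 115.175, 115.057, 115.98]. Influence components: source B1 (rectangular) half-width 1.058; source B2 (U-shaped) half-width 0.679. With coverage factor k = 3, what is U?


mean = (115.221 + 114.661 + 114.957 + 115.175 + 115.057 + 115.98) / 6 = 115.1751667
s = sqrt(sum((x - mean)^2)/(n-1)) = 0.44176574
u_A = s / sqrt(n) = 0.44176574 / sqrt(6) = 0.18035011
u_B1 = 1.058 / sqrt(3) = 0.61083658
u_B2 = 0.679 / sqrt(2) = 0.4801255
uc = sqrt(0.18035011^2 + 0.61083658^2 + 0.4801255^2) = 0.7976014
U = k * uc = 3 * 0.7976014
U = 2.3928

2.3928


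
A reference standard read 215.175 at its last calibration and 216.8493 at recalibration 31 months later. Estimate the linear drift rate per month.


rate = (v2 - v1) / months
= (216.8493 - 215.175) / 31
= 1.6743 / 31
= 0.0540

0.0540


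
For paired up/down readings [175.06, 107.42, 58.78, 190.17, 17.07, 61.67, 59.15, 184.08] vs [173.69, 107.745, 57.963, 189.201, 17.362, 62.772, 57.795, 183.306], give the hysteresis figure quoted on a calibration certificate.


|175.06 - 173.69| = 1.3700
|107.42 - 107.745| = 0.3250
|58.78 - 57.963| = 0.8170
|190.17 - 189.201| = 0.9690
|17.07 - 17.362| = 0.2920
|61.67 - 62.772| = 1.1020
|59.15 - 57.795| = 1.3550
|184.08 - 183.306| = 0.7740
hysteresis = max(diffs) = 1.3700

1.3700


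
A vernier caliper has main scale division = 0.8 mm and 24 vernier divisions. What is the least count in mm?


LC = MSD / n_div
= 0.8 / 24
= 0.0333

0.0333


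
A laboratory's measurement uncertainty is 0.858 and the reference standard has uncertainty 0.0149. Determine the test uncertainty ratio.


TUR = u_lab / u_ref
= 0.858 / 0.0149
= 57.5839

57.5839


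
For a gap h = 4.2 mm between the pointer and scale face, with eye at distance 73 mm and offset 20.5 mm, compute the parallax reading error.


error = h * offset / d
= 4.2 * 20.5 / 73
= 1.1795

1.1795


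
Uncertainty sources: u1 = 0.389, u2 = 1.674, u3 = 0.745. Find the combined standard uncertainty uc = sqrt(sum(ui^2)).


uc = sqrt(0.389^2 + 1.674^2 + 0.745^2)
uc = sqrt(3.508622)
uc = 1.8731

1.8731


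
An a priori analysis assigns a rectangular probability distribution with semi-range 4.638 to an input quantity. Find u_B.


u_B = half_width / sqrt(3)
u_B = 4.638 / 1.7320508
u_B = 2.6778

2.6778


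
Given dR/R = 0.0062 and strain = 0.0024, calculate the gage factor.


GF = (dR/R) / epsilon
= 0.0062 / 0.0024
= 2.5833

2.5833


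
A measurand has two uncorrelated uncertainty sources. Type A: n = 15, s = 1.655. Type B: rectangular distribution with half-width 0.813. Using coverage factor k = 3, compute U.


u_A = s / sqrt(n) = 1.655 / sqrt(15) = 0.42731916
u_B = half_width / sqrt(3) = 0.813 / sqrt(3) = 0.46938577
uc = sqrt(u_A^2 + u_B^2) = sqrt(0.42731916^2 + 0.46938577^2) = 0.63476347
U = k * uc = 3 * 0.63476347
U = 1.9043

1.9043


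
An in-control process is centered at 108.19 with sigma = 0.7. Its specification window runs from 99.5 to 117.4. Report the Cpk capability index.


Cpu = (USL - mean) / (3*sigma) = (117.4 - 108.19) / (3*0.7) = 4.3857
Cpl = (mean - LSL) / (3*sigma) = (108.19 - 99.5) / (3*0.7) = 4.1381
Cpk = min(Cpu, Cpl) = 4.1381

4.1381


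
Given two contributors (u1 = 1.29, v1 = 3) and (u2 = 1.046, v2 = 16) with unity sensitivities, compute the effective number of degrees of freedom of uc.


uc = sqrt(u1^2 + u2^2) = sqrt(1.29^2 + 1.046^2) = 1.6607878
v_eff = uc^4 / (u1^4/v1 + u2^4/v2)
= 1.6607878^4 / (1.29^4/3 + 1.046^4/16)
= 7.6077561 / 0.99789438
v_eff = 7.6238

7.6238


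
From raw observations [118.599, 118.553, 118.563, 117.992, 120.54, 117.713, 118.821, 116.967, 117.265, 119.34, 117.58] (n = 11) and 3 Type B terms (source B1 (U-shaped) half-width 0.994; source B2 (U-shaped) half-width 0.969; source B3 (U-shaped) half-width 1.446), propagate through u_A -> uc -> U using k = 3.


mean = (118.599 + 118.553 + 118.563 + 117.992 + 120.54 + 117.713 + 118.821 + 116.967 + 117.265 + 119.34 + 117.58) / 11 = 118.3575455
s = sqrt(sum((x - mean)^2)/(n-1)) = 1.0179755
u_A = s / sqrt(n) = 1.0179755 / sqrt(11) = 0.30693116
u_B1 = 0.994 / sqrt(2) = 0.70286414
u_B2 = 0.969 / sqrt(2) = 0.68518647
u_B3 = 1.446 / sqrt(2) = 1.0224764
uc = sqrt(0.30693116^2 + 0.70286414^2 + 0.68518647^2 + 1.0224764^2) = 1.4502287
U = k * uc = 3 * 1.4502287
U = 4.3507

4.3507


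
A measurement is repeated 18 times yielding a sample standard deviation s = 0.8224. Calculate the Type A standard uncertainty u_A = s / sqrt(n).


u_A = s / sqrt(n)
u_A = 0.8224 / sqrt(18)
u_A = 0.8224 / 4.2426407
u_A = 0.1938

0.1938


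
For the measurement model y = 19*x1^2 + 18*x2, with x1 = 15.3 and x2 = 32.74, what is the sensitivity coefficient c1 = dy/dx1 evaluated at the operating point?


y = 19*x1^2 + 18*x2
dy/dx1 = 2*19*x1
Evaluate at x1 = 15.3: c1 = 38 * 15.3
c1 = 581.4000

581.4000


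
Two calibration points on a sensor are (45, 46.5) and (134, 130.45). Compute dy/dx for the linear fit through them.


slope = (y2 - y1) / (x2 - x1)
= (130.45 - 46.5) / (134 - 45)
= 83.9500 / 89
= 0.9433

0.9433


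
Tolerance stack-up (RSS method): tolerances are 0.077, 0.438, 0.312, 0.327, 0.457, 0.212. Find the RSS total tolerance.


RSS = sqrt(0.077^2 + 0.438^2 + 0.312^2 + 0.327^2 + 0.457^2 + 0.212^2)
= sqrt(0.655839)
= 0.8098

0.8098


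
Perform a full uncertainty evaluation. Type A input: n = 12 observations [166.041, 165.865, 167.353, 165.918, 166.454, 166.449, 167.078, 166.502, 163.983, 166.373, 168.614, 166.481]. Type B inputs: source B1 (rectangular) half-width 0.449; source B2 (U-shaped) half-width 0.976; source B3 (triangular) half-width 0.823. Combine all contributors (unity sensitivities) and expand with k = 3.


mean = (166.041 + 165.865 + 167.353 + 165.918 + 166.454 + 166.449 + 167.078 + 166.502 + 163.983 + 166.373 + 168.614 + 166.481) / 12 = 166.4259167
s = sqrt(sum((x - mean)^2)/(n-1)) = 1.0776219
u_A = s / sqrt(n) = 1.0776219 / sqrt(12) = 0.31108265
u_B1 = 0.449 / sqrt(3) = 0.25923027
u_B2 = 0.976 / sqrt(2) = 0.69013622
u_B3 = 0.823 / sqrt(6) = 0.33598834
uc = sqrt(0.31108265^2 + 0.25923027^2 + 0.69013622^2 + 0.33598834^2) = 0.86784153
U = k * uc = 3 * 0.86784153
U = 2.6035

2.6035


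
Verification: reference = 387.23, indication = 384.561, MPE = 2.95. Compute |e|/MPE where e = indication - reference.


e = indication - reference = 384.561 - 387.23 = -2.6690
|e| = 2.6690
ratio = |e| / MPE = 2.6690 / 2.95
ratio = 0.9047

0.9047


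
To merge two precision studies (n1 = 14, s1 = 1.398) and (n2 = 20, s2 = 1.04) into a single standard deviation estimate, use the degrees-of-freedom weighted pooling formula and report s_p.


s_p = sqrt(((n1-1)*s1^2 + (n2-1)*s2^2) / (n1+n2-2))
numerator = (14-1)*1.398^2 + (20-1)*1.04^2 = 25.407252 + 20.5504 = 45.957652
denominator = 14 + 20 - 2 = 32
s_p^2 = 45.957652 / 32 = 1.4361766
s_p = sqrt(1.4361766) = 1.1984

1.1984


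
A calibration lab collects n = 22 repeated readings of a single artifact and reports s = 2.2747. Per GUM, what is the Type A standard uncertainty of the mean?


u_A = s / sqrt(n)
u_A = 2.2747 / sqrt(22)
u_A = 2.2747 / 4.6904158
u_A = 0.4850

0.4850


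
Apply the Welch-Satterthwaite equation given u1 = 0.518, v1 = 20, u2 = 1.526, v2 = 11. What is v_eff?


uc = sqrt(u1^2 + u2^2) = sqrt(0.518^2 + 1.526^2) = 1.611521
v_eff = uc^4 / (u1^4/v1 + u2^4/v2)
= 1.611521^4 / (0.518^4/20 + 1.526^4/11)
= 6.7444087 / 0.49657552
v_eff = 13.5818

13.5818


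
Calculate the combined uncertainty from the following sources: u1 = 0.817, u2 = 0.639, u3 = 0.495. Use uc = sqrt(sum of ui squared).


uc = sqrt(0.817^2 + 0.639^2 + 0.495^2)
uc = sqrt(1.320835)
uc = 1.1493

1.1493


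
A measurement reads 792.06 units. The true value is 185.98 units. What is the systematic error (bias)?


Systematic error = measured - true
= 792.06 - 185.98
= 606.0800

606.0800


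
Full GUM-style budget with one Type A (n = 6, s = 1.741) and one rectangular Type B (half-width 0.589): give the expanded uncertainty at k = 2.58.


u_A = s / sqrt(n) = 1.741 / sqrt(6) = 0.71076027
u_B = half_width / sqrt(3) = 0.589 / sqrt(3) = 0.34005931
uc = sqrt(u_A^2 + u_B^2) = sqrt(0.71076027^2 + 0.34005931^2) = 0.78792163
U = k * uc = 2.58 * 0.78792163
U = 2.0328

2.0328


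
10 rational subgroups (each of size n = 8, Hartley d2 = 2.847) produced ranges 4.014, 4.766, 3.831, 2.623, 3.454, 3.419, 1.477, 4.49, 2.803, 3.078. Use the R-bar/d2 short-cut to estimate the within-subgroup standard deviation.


R_bar = (4.014 + 4.766 + 3.831 + 2.623 + 3.454 + 3.419 + 1.477 + 4.49 + 2.803 + 3.078) / 10
R_bar = 33.955 / 10 = 3.3955
sigma_hat = R_bar / d2 = 3.3955 / 2.847 = 1.1927

1.1927


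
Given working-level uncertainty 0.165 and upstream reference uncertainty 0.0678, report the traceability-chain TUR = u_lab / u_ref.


TUR = u_lab / u_ref
= 0.165 / 0.0678
= 2.4336

2.4336


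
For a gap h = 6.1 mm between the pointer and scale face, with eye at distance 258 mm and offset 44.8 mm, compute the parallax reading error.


error = h * offset / d
= 6.1 * 44.8 / 258
= 1.0592

1.0592


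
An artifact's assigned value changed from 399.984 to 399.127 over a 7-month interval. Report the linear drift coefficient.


rate = (v2 - v1) / months
= (399.127 - 399.984) / 7
= -0.8570 / 7
= -0.1224

-0.1224


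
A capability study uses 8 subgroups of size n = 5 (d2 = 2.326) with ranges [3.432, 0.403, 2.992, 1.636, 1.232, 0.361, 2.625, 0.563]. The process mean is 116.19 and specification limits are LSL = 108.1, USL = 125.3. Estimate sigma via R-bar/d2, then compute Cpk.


R_bar = (3.432 + 0.403 + 2.992 + 1.636 + 1.232 + 0.361 + 2.625 + 0.563) / 8 = 1.6555
sigma = R_bar / d2 = 1.6555 / 2.326 = 0.71173689
Cp = (USL - LSL)/(6*sigma) = (125.3 - 108.1)/(6*0.71173689) = 4.0277
Cpu = (125.3 - 116.19)/(3*0.71173689) = 4.2666
Cpl = (116.19 - 108.1)/(3*0.71173689) = 3.7889
Cpk = min(Cpu, Cpl) = 3.7889

3.7889


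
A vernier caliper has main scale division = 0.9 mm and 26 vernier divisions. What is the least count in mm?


LC = MSD / n_div
= 0.9 / 26
= 0.0346

0.0346


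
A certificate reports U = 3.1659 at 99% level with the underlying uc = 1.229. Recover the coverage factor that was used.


k = U / uc
k = 3.1659 / 1.229
k = 2.576

2.576


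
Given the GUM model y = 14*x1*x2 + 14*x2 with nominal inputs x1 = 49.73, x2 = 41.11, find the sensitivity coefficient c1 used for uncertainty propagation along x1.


y = 14*x1*x2 + 14*x2
dy/dx1 = 14*x2
Evaluate at x2 = 41.11: c1 = 14 * 41.11
c1 = 575.5400

575.5400


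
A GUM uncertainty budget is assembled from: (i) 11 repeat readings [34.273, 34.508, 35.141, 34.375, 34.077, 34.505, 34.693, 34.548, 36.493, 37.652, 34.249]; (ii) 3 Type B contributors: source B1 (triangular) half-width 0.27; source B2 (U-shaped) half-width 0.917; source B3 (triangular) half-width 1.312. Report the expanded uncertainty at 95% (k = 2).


mean = (34.273 + 34.508 + 35.141 + 34.375 + 34.077 + 34.505 + 34.693 + 34.548 + 36.493 + 37.652 + 34.249) / 11 = 34.95581818
s = sqrt(sum((x - mean)^2)/(n-1)) = 1.1127123
u_A = s / sqrt(n) = 1.1127123 / sqrt(11) = 0.33549538
u_B1 = 0.27 / sqrt(6) = 0.11022704
u_B2 = 0.917 / sqrt(2) = 0.64841692
u_B3 = 1.312 / sqrt(6) = 0.53562176
uc = sqrt(0.33549538^2 + 0.11022704^2 + 0.64841692^2 + 0.53562176^2) = 0.91216354
U = k * uc = 2 * 0.91216354
U = 1.8243

1.8243


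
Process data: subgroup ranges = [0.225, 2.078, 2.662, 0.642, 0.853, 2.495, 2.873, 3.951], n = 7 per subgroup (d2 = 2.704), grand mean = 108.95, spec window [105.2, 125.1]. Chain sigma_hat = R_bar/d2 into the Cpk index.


R_bar = (0.225 + 2.078 + 2.662 + 0.642 + 0.853 + 2.495 + 2.873 + 3.951) / 8 = 1.972375
sigma = R_bar / d2 = 1.972375 / 2.704 = 0.72942862
Cp = (USL - LSL)/(6*sigma) = (125.1 - 105.2)/(6*0.72942862) = 4.5469
Cpu = (125.1 - 108.95)/(3*0.72942862) = 7.3802
Cpl = (108.95 - 105.2)/(3*0.72942862) = 1.7137
Cpk = min(Cpu, Cpl) = 1.7137

1.7137


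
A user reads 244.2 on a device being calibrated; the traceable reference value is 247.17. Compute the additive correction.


Correction = standard - reading
= 247.17 - 244.2
= 2.9700

2.9700


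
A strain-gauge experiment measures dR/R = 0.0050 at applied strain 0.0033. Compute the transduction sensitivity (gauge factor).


GF = (dR/R) / epsilon
= 0.0050 / 0.0033
= 1.5152

1.5152


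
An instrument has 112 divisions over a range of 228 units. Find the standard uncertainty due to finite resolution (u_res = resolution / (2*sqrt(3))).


resolution = range / divisions
resolution = 228 / 112 = 2.0357143
u_res = resolution / (2*sqrt(3))
u_res = 2.0357143 / 3.4641016
u_res = 0.5877

0.5877


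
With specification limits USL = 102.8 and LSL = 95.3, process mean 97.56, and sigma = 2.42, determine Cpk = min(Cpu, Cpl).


Cpu = (USL - mean) / (3*sigma) = (102.8 - 97.56) / (3*2.42) = 0.7218
Cpl = (mean - LSL) / (3*sigma) = (97.56 - 95.3) / (3*2.42) = 0.3113
Cpk = min(Cpu, Cpl) = 0.3113

0.3113


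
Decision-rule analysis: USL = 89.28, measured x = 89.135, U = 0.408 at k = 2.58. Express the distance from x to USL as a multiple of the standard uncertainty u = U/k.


u = U / k = 0.408 / 2.58 = 0.15813953
margin = |USL - x| = |89.28 - 89.135| = 0.145
z = margin / u = 0.145 / 0.15813953
z = 0.9169

0.9169


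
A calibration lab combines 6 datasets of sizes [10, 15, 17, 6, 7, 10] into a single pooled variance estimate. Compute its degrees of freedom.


nu = sum_i (n_i - 1)
nu = ((10 - 1) + (15 - 1) + (17 - 1) + (6 - 1) + (7 - 1) + (10 - 1))
nu = 9 + 14 + 16 + 5 + 6 + 9
nu = 59

59


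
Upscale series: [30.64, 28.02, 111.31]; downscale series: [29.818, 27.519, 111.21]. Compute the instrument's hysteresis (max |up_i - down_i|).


|30.64 - 29.818| = 0.8220
|28.02 - 27.519| = 0.5010
|111.31 - 111.21| = 0.1000
hysteresis = max(diffs) = 0.8220

0.8220


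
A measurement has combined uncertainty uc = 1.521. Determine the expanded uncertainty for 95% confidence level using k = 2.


U = k * uc
U = 2 * 1.521
U = 3.0420

3.0420


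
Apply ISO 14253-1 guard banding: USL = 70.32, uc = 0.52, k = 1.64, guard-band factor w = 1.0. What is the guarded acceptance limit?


U = k * uc = 1.64 * 0.52 = 0.8528
guard band g = w * U = 1.0 * 0.8528 = 0.8528
AL = USL - g = 70.32 - 0.8528
AL = 69.4672

69.4672


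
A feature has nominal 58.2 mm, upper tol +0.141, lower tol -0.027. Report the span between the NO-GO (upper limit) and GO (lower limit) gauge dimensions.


GO = nominal - lower_tol (smallest hole = maximum material condition)
GO = 58.2 - 0.027 = 58.173
NO-GO = nominal + upper_tol (largest hole = least material condition)
NO-GO = 58.2 + 0.141 = 58.341
spread = NO-GO - GO = 58.341 - 58.173 = 0.1680

0.1680


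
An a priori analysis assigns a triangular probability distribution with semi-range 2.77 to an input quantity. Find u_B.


u_B = half_width / sqrt(6)
u_B = 2.77 / 2.4494897
u_B = 1.1308

1.1308


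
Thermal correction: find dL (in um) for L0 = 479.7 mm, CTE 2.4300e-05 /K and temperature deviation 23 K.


dL = L * alpha * dT
= 479.7 * 2.4300e-05 * 23
= 0.2681043 mm
dL_um = 0.2681043 * 1000 = 268.1043 um

268.1043


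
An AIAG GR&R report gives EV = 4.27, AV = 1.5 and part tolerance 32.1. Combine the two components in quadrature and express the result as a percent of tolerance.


GRR = sqrt(EV^2 + AV^2) = sqrt(4.27^2 + 1.5^2) = 4.5258038
%GRR = GRR / tol * 100 = 4.5258038 / 32.1 * 100
%GRR = 14.0991

14.0991


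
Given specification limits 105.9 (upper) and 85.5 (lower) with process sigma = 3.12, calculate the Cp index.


Cp = (USL - LSL) / (6 * sigma)
= (105.9 - 85.5) / (6 * 3.12)
= 20.4000 / 18.7200
= 1.0897

1.0897


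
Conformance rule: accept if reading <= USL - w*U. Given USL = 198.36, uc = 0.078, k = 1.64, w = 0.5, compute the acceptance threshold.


U = k * uc = 1.64 * 0.078 = 0.12792
guard band g = w * U = 0.5 * 0.12792 = 0.06396
AL = USL - g = 198.36 - 0.06396
AL = 198.2960

198.2960


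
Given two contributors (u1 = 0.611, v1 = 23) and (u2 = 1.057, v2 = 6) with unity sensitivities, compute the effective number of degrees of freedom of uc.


uc = sqrt(u1^2 + u2^2) = sqrt(0.611^2 + 1.057^2) = 1.220889
v_eff = uc^4 / (u1^4/v1 + u2^4/v2)
= 1.220889^4 / (0.611^4/23 + 1.057^4/6)
= 2.2217988 / 0.21410039
v_eff = 10.3774

10.3774


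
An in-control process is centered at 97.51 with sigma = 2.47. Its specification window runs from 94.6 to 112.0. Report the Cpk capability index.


Cpu = (USL - mean) / (3*sigma) = (112.0 - 97.51) / (3*2.47) = 1.9555
Cpl = (mean - LSL) / (3*sigma) = (97.51 - 94.6) / (3*2.47) = 0.3927
Cpk = min(Cpu, Cpl) = 0.3927

0.3927


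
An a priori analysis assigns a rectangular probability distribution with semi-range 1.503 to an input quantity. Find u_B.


u_B = half_width / sqrt(3)
u_B = 1.503 / 1.7320508
u_B = 0.8678

0.8678


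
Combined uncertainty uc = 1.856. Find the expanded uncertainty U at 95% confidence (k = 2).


U = k * uc
U = 2 * 1.856
U = 3.7120

3.7120


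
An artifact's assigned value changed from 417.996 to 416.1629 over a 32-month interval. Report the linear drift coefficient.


rate = (v2 - v1) / months
= (416.1629 - 417.996) / 32
= -1.8331 / 32
= -0.0573

-0.0573


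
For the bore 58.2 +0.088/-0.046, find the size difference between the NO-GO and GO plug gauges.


GO = nominal - lower_tol (smallest hole = maximum material condition)
GO = 58.2 - 0.046 = 58.154
NO-GO = nominal + upper_tol (largest hole = least material condition)
NO-GO = 58.2 + 0.088 = 58.288
spread = NO-GO - GO = 58.288 - 58.154 = 0.1340

0.1340


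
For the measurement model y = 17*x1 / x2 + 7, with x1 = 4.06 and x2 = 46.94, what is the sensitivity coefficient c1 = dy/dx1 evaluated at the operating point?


y = 17*x1 / x2 + 7
dy/dx1 = 17/x2
Evaluate at x2 = 46.94: c1 = 17 / 46.94
c1 = 0.3622

0.3622


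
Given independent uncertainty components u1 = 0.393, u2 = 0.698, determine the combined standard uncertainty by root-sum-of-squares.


uc = sqrt(0.393^2 + 0.698^2)
uc = sqrt(0.641653)
uc = 0.8010

0.8010


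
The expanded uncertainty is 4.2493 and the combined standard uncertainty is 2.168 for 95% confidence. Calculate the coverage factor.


k = U / uc
k = 4.2493 / 2.168
k = 1.96

1.96


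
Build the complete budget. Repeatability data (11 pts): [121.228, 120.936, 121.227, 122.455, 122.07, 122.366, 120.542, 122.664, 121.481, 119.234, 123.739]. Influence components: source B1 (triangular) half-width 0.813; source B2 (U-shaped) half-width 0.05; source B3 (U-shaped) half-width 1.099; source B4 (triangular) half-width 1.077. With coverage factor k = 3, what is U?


mean = (121.228 + 120.936 + 121.227 + 122.455 + 122.07 + 122.366 + 120.542 + 122.664 + 121.481 + 119.234 + 123.739) / 11 = 121.6310909
s = sqrt(sum((x - mean)^2)/(n-1)) = 1.2118315
u_A = s / sqrt(n) = 1.2118315 / sqrt(11) = 0.36538094
u_B1 = 0.813 / sqrt(6) = 0.33190586
u_B2 = 0.05 / sqrt(2) = 0.035355339
u_B3 = 1.099 / sqrt(2) = 0.77711035
u_B4 = 1.077 / sqrt(6) = 0.43968341
uc = sqrt(0.36538094^2 + 0.33190586^2 + 0.035355339^2 + 0.77711035^2 + 0.43968341^2) = 1.020851
U = k * uc = 3 * 1.020851
U = 3.0626

3.0626


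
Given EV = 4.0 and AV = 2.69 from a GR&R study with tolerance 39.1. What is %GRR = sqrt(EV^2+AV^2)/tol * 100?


GRR = sqrt(EV^2 + AV^2) = sqrt(4.0^2 + 2.69^2) = 4.8203838
%GRR = GRR / tol * 100 = 4.8203838 / 39.1 * 100
%GRR = 12.3283

12.3283


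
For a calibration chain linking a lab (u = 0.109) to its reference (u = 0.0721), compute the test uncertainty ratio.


TUR = u_lab / u_ref
= 0.109 / 0.0721
= 1.5118

1.5118


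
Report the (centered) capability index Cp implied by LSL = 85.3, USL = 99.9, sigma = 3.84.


Cp = (USL - LSL) / (6 * sigma)
= (99.9 - 85.3) / (6 * 3.84)
= 14.6000 / 23.0400
= 0.6337

0.6337


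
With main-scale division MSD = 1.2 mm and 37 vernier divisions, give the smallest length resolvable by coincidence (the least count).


LC = MSD / n_div
= 1.2 / 37
= 0.0324

0.0324


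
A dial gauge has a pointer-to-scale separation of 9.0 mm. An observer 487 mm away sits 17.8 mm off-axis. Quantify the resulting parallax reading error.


error = h * offset / d
= 9.0 * 17.8 / 487
= 0.3290

0.3290


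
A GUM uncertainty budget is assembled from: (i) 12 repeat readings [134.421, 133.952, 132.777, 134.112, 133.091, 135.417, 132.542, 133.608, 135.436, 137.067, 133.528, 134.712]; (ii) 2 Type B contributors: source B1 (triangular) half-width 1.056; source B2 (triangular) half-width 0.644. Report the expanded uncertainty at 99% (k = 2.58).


mean = (134.421 + 133.952 + 132.777 + 134.112 + 133.091 + 135.417 + 132.542 + 133.608 + 135.436 + 137.067 + 133.528 + 134.712) / 12 = 134.2219167
s = sqrt(sum((x - mean)^2)/(n-1)) = 1.2936476
u_A = s / sqrt(n) = 1.2936476 / sqrt(12) = 0.3734439
u_B1 = 1.056 / sqrt(6) = 0.43111019
u_B2 = 0.644 / sqrt(6) = 0.2629119
uc = sqrt(0.3734439^2 + 0.43111019^2 + 0.2629119^2) = 0.6280438
U = k * uc = 2.58 * 0.6280438
U = 1.6204

1.6204


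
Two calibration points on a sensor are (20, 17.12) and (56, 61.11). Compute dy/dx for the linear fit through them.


slope = (y2 - y1) / (x2 - x1)
= (61.11 - 17.12) / (56 - 20)
= 43.9900 / 36
= 1.2219

1.2219


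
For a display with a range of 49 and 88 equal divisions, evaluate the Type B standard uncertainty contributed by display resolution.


resolution = range / divisions
resolution = 49 / 88 = 0.55681818
u_res = resolution / (2*sqrt(3))
u_res = 0.55681818 / 3.4641016
u_res = 0.1607

0.1607


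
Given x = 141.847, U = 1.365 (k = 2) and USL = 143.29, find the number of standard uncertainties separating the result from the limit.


u = U / k = 1.365 / 2 = 0.6825
margin = |USL - x| = |143.29 - 141.847| = 1.443
z = margin / u = 1.443 / 0.6825
z = 2.1143

2.1143


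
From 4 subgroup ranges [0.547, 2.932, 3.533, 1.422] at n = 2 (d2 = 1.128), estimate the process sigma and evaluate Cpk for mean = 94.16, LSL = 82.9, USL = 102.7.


R_bar = (0.547 + 2.932 + 3.533 + 1.422) / 4 = 2.1085
sigma = R_bar / d2 = 2.1085 / 1.128 = 1.8692376
Cp = (USL - LSL)/(6*sigma) = (102.7 - 82.9)/(6*1.8692376) = 1.7654
Cpu = (102.7 - 94.16)/(3*1.8692376) = 1.5229
Cpl = (94.16 - 82.9)/(3*1.8692376) = 2.0079
Cpk = min(Cpu, Cpl) = 1.5229

1.5229


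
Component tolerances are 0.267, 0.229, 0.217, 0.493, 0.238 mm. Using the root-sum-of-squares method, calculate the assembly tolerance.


RSS = sqrt(0.267^2 + 0.229^2 + 0.217^2 + 0.493^2 + 0.238^2)
= sqrt(0.470512)
= 0.6859

0.6859


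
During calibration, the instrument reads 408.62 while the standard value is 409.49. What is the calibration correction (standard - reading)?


Correction = standard - reading
= 409.49 - 408.62
= 0.8700

0.8700


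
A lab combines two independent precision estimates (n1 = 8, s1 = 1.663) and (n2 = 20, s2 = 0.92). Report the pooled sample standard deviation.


s_p = sqrt(((n1-1)*s1^2 + (n2-1)*s2^2) / (n1+n2-2))
numerator = (8-1)*1.663^2 + (20-1)*0.92^2 = 19.358983 + 16.0816 = 35.440583
denominator = 8 + 20 - 2 = 26
s_p^2 = 35.440583 / 26 = 1.3630993
s_p = sqrt(1.3630993) = 1.1675

1.1675


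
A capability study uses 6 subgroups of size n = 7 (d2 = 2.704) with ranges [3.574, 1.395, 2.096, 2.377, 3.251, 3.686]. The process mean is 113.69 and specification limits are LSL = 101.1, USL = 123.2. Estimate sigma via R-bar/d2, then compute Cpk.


R_bar = (3.574 + 1.395 + 2.096 + 2.377 + 3.251 + 3.686) / 6 = 2.7298333
sigma = R_bar / d2 = 2.7298333 / 2.704 = 1.0095537
Cp = (USL - LSL)/(6*sigma) = (123.2 - 101.1)/(6*1.0095537) = 3.6485
Cpu = (123.2 - 113.69)/(3*1.0095537) = 3.1400
Cpl = (113.69 - 101.1)/(3*1.0095537) = 4.1570
Cpk = min(Cpu, Cpl) = 3.1400

3.1400


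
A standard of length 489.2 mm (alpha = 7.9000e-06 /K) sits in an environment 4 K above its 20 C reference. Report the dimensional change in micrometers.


dL = L * alpha * dT
= 489.2 * 7.9000e-06 * 4
= 0.0154587 mm
dL_um = 0.0154587 * 1000 = 15.4587 um

15.4587


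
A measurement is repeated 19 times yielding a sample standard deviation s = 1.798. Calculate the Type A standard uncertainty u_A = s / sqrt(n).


u_A = s / sqrt(n)
u_A = 1.798 / sqrt(19)
u_A = 1.798 / 4.3588989
u_A = 0.4125

0.4125


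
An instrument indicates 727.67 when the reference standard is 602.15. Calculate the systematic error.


Systematic error = measured - true
= 727.67 - 602.15
= 125.5200

125.5200


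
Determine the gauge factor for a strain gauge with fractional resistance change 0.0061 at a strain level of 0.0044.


GF = (dR/R) / epsilon
= 0.0061 / 0.0044
= 1.3864

1.3864


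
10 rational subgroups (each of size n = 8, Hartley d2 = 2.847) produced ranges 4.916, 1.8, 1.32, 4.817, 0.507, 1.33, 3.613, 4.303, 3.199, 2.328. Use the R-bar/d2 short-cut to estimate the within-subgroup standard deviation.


R_bar = (4.916 + 1.8 + 1.32 + 4.817 + 0.507 + 1.33 + 3.613 + 4.303 + 3.199 + 2.328) / 10
R_bar = 28.133 / 10 = 2.8133
sigma_hat = R_bar / d2 = 2.8133 / 2.847 = 0.9882

0.9882


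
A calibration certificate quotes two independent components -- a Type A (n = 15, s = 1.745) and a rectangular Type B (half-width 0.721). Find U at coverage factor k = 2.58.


u_A = s / sqrt(n) = 1.745 / sqrt(15) = 0.45055706
u_B = half_width / sqrt(3) = 0.721 / sqrt(3) = 0.41626954
uc = sqrt(u_A^2 + u_B^2) = sqrt(0.45055706^2 + 0.41626954^2) = 0.61341829
U = k * uc = 2.58 * 0.61341829
U = 1.5826

1.5826


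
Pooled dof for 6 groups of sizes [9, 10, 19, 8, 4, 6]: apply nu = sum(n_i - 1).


nu = sum_i (n_i - 1)
nu = ((9 - 1) + (10 - 1) + (19 - 1) + (8 - 1) + (4 - 1) + (6 - 1))
nu = 8 + 9 + 18 + 7 + 3 + 5
nu = 50

50


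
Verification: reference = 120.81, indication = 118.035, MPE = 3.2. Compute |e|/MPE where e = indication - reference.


e = indication - reference = 118.035 - 120.81 = -2.7750
|e| = 2.7750
ratio = |e| / MPE = 2.7750 / 3.2
ratio = 0.8672

0.8672


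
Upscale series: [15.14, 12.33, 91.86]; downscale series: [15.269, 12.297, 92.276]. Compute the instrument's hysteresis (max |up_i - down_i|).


|15.14 - 15.269| = 0.1290
|12.33 - 12.297| = 0.0330
|91.86 - 92.276| = 0.4160
hysteresis = max(diffs) = 0.4160

0.4160


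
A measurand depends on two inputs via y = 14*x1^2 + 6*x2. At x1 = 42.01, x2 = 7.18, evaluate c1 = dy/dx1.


y = 14*x1^2 + 6*x2
dy/dx1 = 2*14*x1
Evaluate at x1 = 42.01: c1 = 28 * 42.01
c1 = 1176.2800

1176.2800


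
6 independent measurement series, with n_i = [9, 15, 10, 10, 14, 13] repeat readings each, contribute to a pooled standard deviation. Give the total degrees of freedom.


nu = sum_i (n_i - 1)
nu = ((9 - 1) + (15 - 1) + (10 - 1) + (10 - 1) + (14 - 1) + (13 - 1))
nu = 8 + 14 + 9 + 9 + 13 + 12
nu = 65

65


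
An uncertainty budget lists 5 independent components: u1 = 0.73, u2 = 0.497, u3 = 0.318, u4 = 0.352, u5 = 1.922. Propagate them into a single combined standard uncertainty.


uc = sqrt(0.73^2 + 0.497^2 + 0.318^2 + 0.352^2 + 1.922^2)
uc = sqrt(4.699021)
uc = 2.1677

2.1677


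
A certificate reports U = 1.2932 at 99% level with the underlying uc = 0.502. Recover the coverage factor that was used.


k = U / uc
k = 1.2932 / 0.502
k = 2.576

2.576


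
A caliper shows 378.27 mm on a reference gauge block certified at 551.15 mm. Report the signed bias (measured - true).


Systematic error = measured - true
= 378.27 - 551.15
= -172.8800

-172.8800


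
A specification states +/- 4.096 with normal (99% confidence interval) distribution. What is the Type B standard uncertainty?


u_B = half_width / 2.576
u_B = 4.096 / 2.576
u_B = 1.5901

1.5901


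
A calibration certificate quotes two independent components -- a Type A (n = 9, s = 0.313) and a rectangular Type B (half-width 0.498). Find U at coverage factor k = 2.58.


u_A = s / sqrt(n) = 0.313 / sqrt(9) = 0.10433333
u_B = half_width / sqrt(3) = 0.498 / sqrt(3) = 0.28752043
uc = sqrt(u_A^2 + u_B^2) = sqrt(0.10433333^2 + 0.28752043^2) = 0.30586507
U = k * uc = 2.58 * 0.30586507
U = 0.7891

0.7891


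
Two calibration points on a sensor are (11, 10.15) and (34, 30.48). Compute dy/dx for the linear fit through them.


slope = (y2 - y1) / (x2 - x1)
= (30.48 - 10.15) / (34 - 11)
= 20.3300 / 23
= 0.8839

0.8839


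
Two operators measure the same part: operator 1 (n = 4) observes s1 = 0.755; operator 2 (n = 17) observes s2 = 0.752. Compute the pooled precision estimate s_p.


s_p = sqrt(((n1-1)*s1^2 + (n2-1)*s2^2) / (n1+n2-2))
numerator = (4-1)*0.755^2 + (17-1)*0.752^2 = 1.710075 + 9.048064 = 10.758139
denominator = 4 + 17 - 2 = 19
s_p^2 = 10.758139 / 19 = 0.56621784
s_p = sqrt(0.56621784) = 0.7525

0.7525


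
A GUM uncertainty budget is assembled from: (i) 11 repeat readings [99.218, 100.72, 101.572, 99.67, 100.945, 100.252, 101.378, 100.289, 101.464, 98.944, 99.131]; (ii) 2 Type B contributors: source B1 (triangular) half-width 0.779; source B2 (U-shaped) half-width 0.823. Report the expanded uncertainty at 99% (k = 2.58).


mean = (99.218 + 100.72 + 101.572 + 99.67 + 100.945 + 100.252 + 101.378 + 100.289 + 101.464 + 98.944 + 99.131) / 11 = 100.3257273
s = sqrt(sum((x - mean)^2)/(n-1)) = 0.97444621
u_A = s / sqrt(n) = 0.97444621 / sqrt(11) = 0.29380659
u_B1 = 0.779 / sqrt(6) = 0.31802542
u_B2 = 0.823 / sqrt(2) = 0.58194888
uc = sqrt(0.29380659^2 + 0.31802542^2 + 0.58194888^2) = 0.72534611
U = k * uc = 2.58 * 0.72534611
U = 1.8714

1.8714


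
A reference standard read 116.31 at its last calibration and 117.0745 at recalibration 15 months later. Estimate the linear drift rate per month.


rate = (v2 - v1) / months
= (117.0745 - 116.31) / 15
= 0.7645 / 15
= 0.0510

0.0510


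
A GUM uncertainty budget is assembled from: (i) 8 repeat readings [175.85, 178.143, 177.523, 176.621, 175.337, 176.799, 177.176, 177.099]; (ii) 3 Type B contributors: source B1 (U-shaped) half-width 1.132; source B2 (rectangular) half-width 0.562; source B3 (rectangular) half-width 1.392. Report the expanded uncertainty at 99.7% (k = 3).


mean = (175.85 + 178.143 + 177.523 + 176.621 + 175.337 + 176.799 + 177.176 + 177.099) / 8 = 176.8185
s = sqrt(sum((x - mean)^2)/(n-1)) = 0.89676625
u_A = s / sqrt(n) = 0.89676625 / sqrt(8) = 0.31705475
u_B1 = 1.132 / sqrt(2) = 0.80044488
u_B2 = 0.562 / sqrt(3) = 0.32447085
u_B3 = 1.392 / sqrt(3) = 0.80367157
uc = sqrt(0.31705475^2 + 0.80044488^2 + 0.32447085^2 + 0.80367157^2) = 1.2216403
U = k * uc = 3 * 1.2216403
U = 3.6649

3.6649


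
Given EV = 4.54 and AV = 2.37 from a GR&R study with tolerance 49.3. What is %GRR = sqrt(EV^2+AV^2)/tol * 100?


GRR = sqrt(EV^2 + AV^2) = sqrt(4.54^2 + 2.37^2) = 5.1213768
%GRR = GRR / tol * 100 = 5.1213768 / 49.3 * 100
%GRR = 10.3882

10.3882


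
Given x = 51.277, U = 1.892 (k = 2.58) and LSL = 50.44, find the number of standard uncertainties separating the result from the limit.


u = U / k = 1.892 / 2.58 = 0.73333333
margin = |LSL - x| = |50.44 - 51.277| = 0.837
z = margin / u = 0.837 / 0.73333333
z = 1.1414

1.1414


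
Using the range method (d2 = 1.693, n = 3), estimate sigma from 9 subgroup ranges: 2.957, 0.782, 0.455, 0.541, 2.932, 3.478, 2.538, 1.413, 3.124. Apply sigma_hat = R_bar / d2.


R_bar = (2.957 + 0.782 + 0.455 + 0.541 + 2.932 + 3.478 + 2.538 + 1.413 + 3.124) / 9
R_bar = 18.22 / 9 = 2.0244444
sigma_hat = R_bar / d2 = 2.0244444 / 1.693 = 1.1958

1.1958


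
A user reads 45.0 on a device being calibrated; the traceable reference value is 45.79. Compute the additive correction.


Correction = standard - reading
= 45.79 - 45.0
= 0.7900

0.7900


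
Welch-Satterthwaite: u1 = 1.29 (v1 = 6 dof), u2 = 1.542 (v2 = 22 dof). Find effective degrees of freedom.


uc = sqrt(u1^2 + u2^2) = sqrt(1.29^2 + 1.542^2) = 2.0104388
v_eff = uc^4 / (u1^4/v1 + u2^4/v2)
= 2.0104388^4 / (1.29^4/6 + 1.542^4/22)
= 16.336666 / 0.7185273
v_eff = 22.7363

22.7363


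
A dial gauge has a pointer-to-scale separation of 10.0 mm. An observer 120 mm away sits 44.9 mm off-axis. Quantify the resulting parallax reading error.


error = h * offset / d
= 10.0 * 44.9 / 120
= 3.7417

3.7417


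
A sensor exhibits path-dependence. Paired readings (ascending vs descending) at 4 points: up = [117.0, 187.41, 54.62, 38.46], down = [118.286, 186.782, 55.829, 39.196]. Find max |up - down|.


|117.0 - 118.286| = 1.2860
|187.41 - 186.782| = 0.6280
|54.62 - 55.829| = 1.2090
|38.46 - 39.196| = 0.7360
hysteresis = max(diffs) = 1.2860

1.2860


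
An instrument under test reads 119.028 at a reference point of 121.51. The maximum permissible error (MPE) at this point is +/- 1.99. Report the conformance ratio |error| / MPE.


e = indication - reference = 119.028 - 121.51 = -2.4820
|e| = 2.4820
ratio = |e| / MPE = 2.4820 / 1.99
ratio = 1.2472

1.2472


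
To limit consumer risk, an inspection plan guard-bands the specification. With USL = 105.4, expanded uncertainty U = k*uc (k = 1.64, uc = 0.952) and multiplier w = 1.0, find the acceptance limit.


U = k * uc = 1.64 * 0.952 = 1.56128
guard band g = w * U = 1.0 * 1.56128 = 1.56128
AL = USL - g = 105.4 - 1.56128
AL = 103.8387

103.8387


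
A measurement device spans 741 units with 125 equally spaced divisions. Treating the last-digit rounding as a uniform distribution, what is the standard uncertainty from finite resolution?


resolution = range / divisions
resolution = 741 / 125 = 5.928
u_res = resolution / (2*sqrt(3))
u_res = 5.928 / 3.4641016
u_res = 1.7113

1.7113


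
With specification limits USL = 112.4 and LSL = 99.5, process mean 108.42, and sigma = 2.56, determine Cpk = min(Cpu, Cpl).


Cpu = (USL - mean) / (3*sigma) = (112.4 - 108.42) / (3*2.56) = 0.5182
Cpl = (mean - LSL) / (3*sigma) = (108.42 - 99.5) / (3*2.56) = 1.1615
Cpk = min(Cpu, Cpl) = 0.5182

0.5182


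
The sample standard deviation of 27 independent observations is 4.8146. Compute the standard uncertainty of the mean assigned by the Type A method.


u_A = s / sqrt(n)
u_A = 4.8146 / sqrt(27)
u_A = 4.8146 / 5.1961524
u_A = 0.9266

0.9266


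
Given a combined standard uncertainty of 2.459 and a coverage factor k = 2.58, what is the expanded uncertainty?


U = k * uc
U = 2.58 * 2.459
U = 6.3442

6.3442


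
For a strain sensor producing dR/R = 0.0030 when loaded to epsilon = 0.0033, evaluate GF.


GF = (dR/R) / epsilon
= 0.0030 / 0.0033
= 0.9091

0.9091
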